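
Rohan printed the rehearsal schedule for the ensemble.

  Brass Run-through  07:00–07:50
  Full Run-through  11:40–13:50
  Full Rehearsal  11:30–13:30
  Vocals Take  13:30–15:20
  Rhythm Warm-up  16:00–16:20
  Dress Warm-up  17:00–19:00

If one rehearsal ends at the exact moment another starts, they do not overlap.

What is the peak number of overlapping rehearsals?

Sweep the timeline, counting +1 at each start and −1 at each end (ends before starts at a tie):
07:00 start Brass Run-through → 1
07:50 end Brass Run-through → 0
11:30 start Full Rehearsal → 1
11:40 start Full Run-through → 2
13:30 end Full Rehearsal → 1
13:30 start Vocals Take → 2
13:50 end Full Run-through → 1
15:20 end Vocals Take → 0
16:00 start Rhythm Warm-up → 1
16:20 end Rhythm Warm-up → 0
17:00 start Dress Warm-up → 1
19:00 end Dress Warm-up → 0
Peak is 2, at 11:40 (Full Rehearsal, Full Run-through).

2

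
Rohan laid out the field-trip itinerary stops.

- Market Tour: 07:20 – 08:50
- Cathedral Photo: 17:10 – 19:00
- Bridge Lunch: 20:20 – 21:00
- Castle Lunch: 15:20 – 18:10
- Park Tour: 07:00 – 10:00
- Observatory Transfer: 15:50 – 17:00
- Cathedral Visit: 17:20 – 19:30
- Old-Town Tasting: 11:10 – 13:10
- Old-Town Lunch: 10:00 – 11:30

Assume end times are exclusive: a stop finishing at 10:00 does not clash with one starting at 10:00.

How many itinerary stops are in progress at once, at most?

3

Sort all start/end points and keep a running count:
07:00 start Park Tour → 1
07:20 start Market Tour → 2
08:50 end Market Tour → 1
10:00 end Park Tour → 0
10:00 start Old-Town Lunch → 1
11:10 start Old-Town Tasting → 2
11:30 end Old-Town Lunch → 1
13:10 end Old-Town Tasting → 0
15:20 start Castle Lunch → 1
15:50 start Observatory Transfer → 2
17:00 end Observatory Transfer → 1
17:10 start Cathedral Photo → 2
17:20 start Cathedral Visit → 3
18:10 end Castle Lunch → 2
19:00 end Cathedral Photo → 1
19:30 end Cathedral Visit → 0
20:20 start Bridge Lunch → 1
21:00 end Bridge Lunch → 0
Peak is 3, at 17:20 (Castle Lunch, Cathedral Photo, Cathedral Visit).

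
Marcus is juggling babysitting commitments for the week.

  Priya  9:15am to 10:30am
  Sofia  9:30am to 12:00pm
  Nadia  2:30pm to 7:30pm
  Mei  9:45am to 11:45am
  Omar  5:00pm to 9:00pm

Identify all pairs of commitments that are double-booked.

Sorted by start: Priya, Sofia, Mei, Nadia, Omar.
Sofia starts before Priya ends → Priya and Sofia overlap.
Mei starts before Priya ends → Priya and Mei overlap.
Nadia starts after Priya ends, so Priya has no further overlaps.
Mei starts before Sofia ends → Sofia and Mei overlap.
Nadia starts after Sofia ends, so Sofia has no further overlaps.
Nadia starts after Mei ends, so Mei has no further overlaps.
Omar starts before Nadia ends → Nadia and Omar overlap.

Mei & Priya, Mei & Sofia, Nadia & Omar, Priya & Sofia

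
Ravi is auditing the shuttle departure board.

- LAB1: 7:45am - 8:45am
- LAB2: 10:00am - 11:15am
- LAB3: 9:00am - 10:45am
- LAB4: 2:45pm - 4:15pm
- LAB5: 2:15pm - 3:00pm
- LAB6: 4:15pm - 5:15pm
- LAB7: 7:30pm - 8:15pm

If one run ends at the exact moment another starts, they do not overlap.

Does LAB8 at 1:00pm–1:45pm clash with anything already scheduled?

LAB1: ends 8:45am at or before LAB8 starts 1:00pm → clear.
LAB3: ends 10:45am at or before LAB8 starts 1:00pm → clear.
LAB2: ends 11:15am at or before LAB8 starts 1:00pm → clear.
LAB5: starts 2:15pm at or after LAB8 ends 1:45pm → clear.
LAB4: starts 2:45pm at or after LAB8 ends 1:45pm → clear.
LAB6: starts 4:15pm at or after LAB8 ends 1:45pm → clear.
LAB7: starts 7:30pm at or after LAB8 ends 1:45pm → clear.

No — it doesn't clash with anything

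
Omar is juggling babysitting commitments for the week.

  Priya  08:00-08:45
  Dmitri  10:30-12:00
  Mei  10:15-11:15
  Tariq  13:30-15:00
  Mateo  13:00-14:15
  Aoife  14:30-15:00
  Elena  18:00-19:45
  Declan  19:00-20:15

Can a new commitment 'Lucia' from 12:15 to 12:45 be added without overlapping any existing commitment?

Yes — the slot is free

Priya: ends 08:45 at or before Lucia starts 12:15 → clear.
Mei: ends 11:15 at or before Lucia starts 12:15 → clear.
Dmitri: ends 12:00 at or before Lucia starts 12:15 → clear.
Mateo: starts 13:00 at or after Lucia ends 12:45 → clear.
Tariq: starts 13:30 at or after Lucia ends 12:45 → clear.
Aoife: starts 14:30 at or after Lucia ends 12:45 → clear.
Elena: starts 18:00 at or after Lucia ends 12:45 → clear.
Declan: starts 19:00 at or after Lucia ends 12:45 → clear.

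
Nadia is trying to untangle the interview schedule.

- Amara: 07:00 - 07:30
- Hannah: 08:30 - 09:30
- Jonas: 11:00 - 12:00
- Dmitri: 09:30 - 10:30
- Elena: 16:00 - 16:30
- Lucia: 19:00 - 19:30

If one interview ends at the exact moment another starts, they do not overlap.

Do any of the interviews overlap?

Two intervals overlap when each starts before the other ends.
Sorted by start: Amara, Hannah, Dmitri, Jonas, Elena, Lucia.
Hannah starts after Amara ends, so nothing later overlaps Amara either.
Dmitri starts exactly when Hannah ends (back-to-back, no overlap), so nothing later overlaps Hannah either.
Jonas starts after Dmitri ends, so nothing later overlaps Dmitri either.
Elena starts after Jonas ends, so nothing later overlaps Jonas either.
Lucia starts after Elena ends.
Every pair is clear; the schedule has no overlaps.

No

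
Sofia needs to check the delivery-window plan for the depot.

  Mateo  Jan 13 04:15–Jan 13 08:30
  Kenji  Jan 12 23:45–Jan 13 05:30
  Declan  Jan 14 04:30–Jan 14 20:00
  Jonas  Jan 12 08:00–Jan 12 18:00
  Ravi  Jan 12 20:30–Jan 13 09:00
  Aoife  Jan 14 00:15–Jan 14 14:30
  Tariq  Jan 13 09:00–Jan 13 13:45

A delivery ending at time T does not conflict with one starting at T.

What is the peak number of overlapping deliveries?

3

Sweep the timeline, counting +1 at each start and −1 at each end (ends before starts at a tie):
Jan 12 08:00 start Jonas → 1
Jan 12 18:00 end Jonas → 0
Jan 12 20:30 start Ravi → 1
Jan 12 23:45 start Kenji → 2
Jan 13 04:15 start Mateo → 3
Jan 13 05:30 end Kenji → 2
Jan 13 08:30 end Mateo → 1
Jan 13 09:00 end Ravi → 0
Jan 13 09:00 start Tariq → 1
Jan 13 13:45 end Tariq → 0
Jan 14 00:15 start Aoife → 1
Jan 14 04:30 start Declan → 2
Jan 14 14:30 end Aoife → 1
Jan 14 20:00 end Declan → 0
Peak is 3, at Jan 13 04:15 (Kenji, Mateo, Ravi).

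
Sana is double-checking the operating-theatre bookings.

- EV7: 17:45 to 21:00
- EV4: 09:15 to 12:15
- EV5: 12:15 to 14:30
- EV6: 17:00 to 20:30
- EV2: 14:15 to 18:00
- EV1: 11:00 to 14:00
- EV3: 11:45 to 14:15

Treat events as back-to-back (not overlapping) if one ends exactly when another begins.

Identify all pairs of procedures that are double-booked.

Two intervals overlap when each starts before the other ends.
Sorted by start: EV4, EV1, EV3, EV5, EV2, EV6, EV7.
EV1 starts before EV4 ends → EV4 and EV1 overlap.
EV3 starts before EV4 ends → EV4 and EV3 overlap.
EV5 starts exactly when EV4 ends (back-to-back, no overlap), so EV4 has no further overlaps.
EV3 starts before EV1 ends → EV1 and EV3 overlap.
EV5 starts before EV1 ends → EV1 and EV5 overlap.
EV2 starts after EV1 ends, so EV1 has no further overlaps.
EV5 starts before EV3 ends → EV3 and EV5 overlap.
EV2 starts exactly when EV3 ends (back-to-back, no overlap), so EV3 has no further overlaps.
EV2 starts before EV5 ends → EV5 and EV2 overlap.
EV6 starts after EV5 ends, so EV5 has no further overlaps.
EV6 starts before EV2 ends → EV2 and EV6 overlap.
EV7 starts before EV2 ends → EV2 and EV7 overlap.
EV7 starts before EV6 ends → EV6 and EV7 overlap.

EV1 & EV3, EV1 & EV4, EV1 & EV5, EV2 & EV5, EV2 & EV6, EV2 & EV7, EV3 & EV4, EV3 & EV5, EV6 & EV7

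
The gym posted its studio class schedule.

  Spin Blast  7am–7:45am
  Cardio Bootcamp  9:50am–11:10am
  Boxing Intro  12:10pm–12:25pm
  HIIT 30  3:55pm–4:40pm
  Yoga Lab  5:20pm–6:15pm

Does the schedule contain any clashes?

Sorted by start: Spin Blast, Cardio Bootcamp, Boxing Intro, HIIT 30, Yoga Lab.
Cardio Bootcamp starts after Spin Blast ends; Spin Blast is clear from here.
Boxing Intro starts after Cardio Bootcamp ends; Cardio Bootcamp is clear from here.
HIIT 30 starts after Boxing Intro ends; Boxing Intro is clear from here.
Yoga Lab starts after HIIT 30 ends.
Every pair is clear; the schedule has no overlaps.

No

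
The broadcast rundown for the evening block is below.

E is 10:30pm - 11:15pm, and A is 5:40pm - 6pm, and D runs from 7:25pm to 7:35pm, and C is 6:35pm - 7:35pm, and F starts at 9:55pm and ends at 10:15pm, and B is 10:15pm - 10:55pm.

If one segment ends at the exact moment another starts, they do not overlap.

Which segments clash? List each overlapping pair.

Sorted by start: A, C, D, F, B, E.
C starts after A ends; A is clear from here.
D starts before C ends → C and D overlap.
F starts after C ends; C is clear from here.
F starts after D ends; D is clear from here.
B starts exactly when F ends (back-to-back, no overlap); F is clear from here.
E starts before B ends → B and E overlap.

B & E, C & D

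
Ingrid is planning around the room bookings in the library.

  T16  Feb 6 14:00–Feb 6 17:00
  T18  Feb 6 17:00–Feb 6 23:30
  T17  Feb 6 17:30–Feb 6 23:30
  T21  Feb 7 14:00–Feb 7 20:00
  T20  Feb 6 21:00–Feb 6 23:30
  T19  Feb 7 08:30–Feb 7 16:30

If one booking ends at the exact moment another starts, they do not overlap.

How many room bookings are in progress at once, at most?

Sweep the timeline, counting +1 at each start and −1 at each end (ends before starts at a tie):
Feb 6 14:00 start T16 → 1
Feb 6 17:00 end T16 → 0
Feb 6 17:00 start T18 → 1
Feb 6 17:30 start T17 → 2
Feb 6 21:00 start T20 → 3
Feb 6 23:30 end T17 → 2
Feb 6 23:30 end T18 → 1
Feb 6 23:30 end T20 → 0
Feb 7 08:30 start T19 → 1
Feb 7 14:00 start T21 → 2
Feb 7 16:30 end T19 → 1
Feb 7 20:00 end T21 → 0
Peak is 3, at Feb 6 21:00 (T17, T18, T20).

3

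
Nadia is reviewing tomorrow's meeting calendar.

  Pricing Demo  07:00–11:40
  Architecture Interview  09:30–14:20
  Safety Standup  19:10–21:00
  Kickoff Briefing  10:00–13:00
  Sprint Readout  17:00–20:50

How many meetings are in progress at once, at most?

3

Walk through starts and ends in time order (an end at T is processed before a start at T):
07:00 start Pricing Demo → 1
09:30 start Architecture Interview → 2
10:00 start Kickoff Briefing → 3
11:40 end Pricing Demo → 2
13:00 end Kickoff Briefing → 1
14:20 end Architecture Interview → 0
17:00 start Sprint Readout → 1
19:10 start Safety Standup → 2
20:50 end Sprint Readout → 1
21:00 end Safety Standup → 0
Peak is 3, at 10:00 (Architecture Interview, Kickoff Briefing, Pricing Demo).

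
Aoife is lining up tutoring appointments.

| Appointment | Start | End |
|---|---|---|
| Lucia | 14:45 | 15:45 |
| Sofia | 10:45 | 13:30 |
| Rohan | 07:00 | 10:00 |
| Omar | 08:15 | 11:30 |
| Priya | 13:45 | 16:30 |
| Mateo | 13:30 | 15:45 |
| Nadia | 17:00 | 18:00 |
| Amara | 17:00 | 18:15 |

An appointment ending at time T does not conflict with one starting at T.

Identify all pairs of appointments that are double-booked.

Amara & Nadia, Lucia & Mateo, Lucia & Priya, Mateo & Priya, Omar & Rohan, Omar & Sofia

Sorted by start: Rohan, Omar, Sofia, Mateo, Priya, Lucia, Amara, Nadia.
Omar starts before Rohan ends → Rohan and Omar overlap.
Sofia starts after Rohan ends, so Rohan has no further overlaps.
Sofia starts before Omar ends → Omar and Sofia overlap.
Mateo starts after Omar ends, so Omar has no further overlaps.
Mateo starts exactly when Sofia ends (back-to-back, no overlap), so Sofia has no further overlaps.
Priya starts before Mateo ends → Mateo and Priya overlap.
Lucia starts before Mateo ends → Mateo and Lucia overlap.
Amara starts after Mateo ends, so Mateo has no further overlaps.
Lucia starts before Priya ends → Priya and Lucia overlap.
Amara starts after Priya ends, so Priya has no further overlaps.
Amara starts after Lucia ends, so Lucia has no further overlaps.
Nadia starts before Amara ends → Amara and Nadia overlap.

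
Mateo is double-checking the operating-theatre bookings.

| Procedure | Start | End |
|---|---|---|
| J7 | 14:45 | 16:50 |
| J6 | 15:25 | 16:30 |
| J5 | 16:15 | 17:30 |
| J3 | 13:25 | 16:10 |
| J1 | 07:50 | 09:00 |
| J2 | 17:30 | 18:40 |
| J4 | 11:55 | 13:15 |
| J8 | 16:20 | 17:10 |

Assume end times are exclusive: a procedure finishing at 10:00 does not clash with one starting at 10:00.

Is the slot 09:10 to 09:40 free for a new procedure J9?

J1: ends 09:00 at or before J9 starts 09:10 → clear.
J4: starts 11:55 at or after J9 ends 09:40 → clear.
J3: starts 13:25 at or after J9 ends 09:40 → clear.
J7: starts 14:45 at or after J9 ends 09:40 → clear.
J6: starts 15:25 at or after J9 ends 09:40 → clear.
J5: starts 16:15 at or after J9 ends 09:40 → clear.
J8: starts 16:20 at or after J9 ends 09:40 → clear.
J2: starts 17:30 at or after J9 ends 09:40 → clear.

Yes — the slot is free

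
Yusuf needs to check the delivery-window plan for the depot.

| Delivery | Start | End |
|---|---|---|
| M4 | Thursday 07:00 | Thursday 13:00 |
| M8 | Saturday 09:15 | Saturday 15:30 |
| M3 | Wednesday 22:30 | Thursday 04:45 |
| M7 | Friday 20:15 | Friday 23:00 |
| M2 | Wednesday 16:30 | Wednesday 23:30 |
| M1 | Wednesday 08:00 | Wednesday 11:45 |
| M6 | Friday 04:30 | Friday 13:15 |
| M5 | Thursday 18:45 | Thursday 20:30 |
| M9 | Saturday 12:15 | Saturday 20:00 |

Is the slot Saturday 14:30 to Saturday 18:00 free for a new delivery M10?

No — it overlaps M8, M9

M1: ends Wednesday 11:45 at or before M10 starts Saturday 14:30 → clear.
M2: ends Wednesday 23:30 at or before M10 starts Saturday 14:30 → clear.
M3: ends Thursday 04:45 at or before M10 starts Saturday 14:30 → clear.
M4: ends Thursday 13:00 at or before M10 starts Saturday 14:30 → clear.
M5: ends Thursday 20:30 at or before M10 starts Saturday 14:30 → clear.
M6: ends Friday 13:15 at or before M10 starts Saturday 14:30 → clear.
M7: ends Friday 23:00 at or before M10 starts Saturday 14:30 → clear.
M8: starts Saturday 09:15 before M10 ends Saturday 18:00, and ends Saturday 15:30 after M10 starts Saturday 14:30 → overlap.
M9: starts Saturday 12:15 before M10 ends Saturday 18:00, and ends Saturday 20:00 after M10 starts Saturday 14:30 → overlap.
M10 overlaps M8, M9.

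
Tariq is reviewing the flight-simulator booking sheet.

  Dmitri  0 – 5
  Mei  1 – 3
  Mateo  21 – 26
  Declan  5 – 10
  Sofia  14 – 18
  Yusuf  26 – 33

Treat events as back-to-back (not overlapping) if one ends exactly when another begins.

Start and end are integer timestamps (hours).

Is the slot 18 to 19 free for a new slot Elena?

Yes — the slot is free

Dmitri: ends 5 at or before Elena starts 18 → clear.
Mei: ends 3 at or before Elena starts 18 → clear.
Declan: ends 10 at or before Elena starts 18 → clear.
Sofia: ends 18 at or before Elena starts 18 → clear.
Mateo: starts 21 at or after Elena ends 19 → clear.
Yusuf: starts 26 at or after Elena ends 19 → clear.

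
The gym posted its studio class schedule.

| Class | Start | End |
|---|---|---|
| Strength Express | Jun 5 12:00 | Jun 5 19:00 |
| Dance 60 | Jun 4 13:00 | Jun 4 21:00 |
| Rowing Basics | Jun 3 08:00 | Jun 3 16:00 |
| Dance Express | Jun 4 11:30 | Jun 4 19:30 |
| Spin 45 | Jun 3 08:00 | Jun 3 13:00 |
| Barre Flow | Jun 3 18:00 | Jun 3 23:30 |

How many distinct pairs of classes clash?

2

Sorted by start: Rowing Basics, Spin 45, Barre Flow, Dance Express, Dance 60, Strength Express.
Spin 45 starts before Rowing Basics ends → Rowing Basics and Spin 45 overlap.
Barre Flow starts after Rowing Basics ends; Rowing Basics is clear from here.
Barre Flow starts after Spin 45 ends; Spin 45 is clear from here.
Dance Express starts after Barre Flow ends; Barre Flow is clear from here.
Dance 60 starts before Dance Express ends → Dance Express and Dance 60 overlap.
Strength Express starts after Dance Express ends.
Strength Express starts after Dance 60 ends.
Overlapping pairs: Dance 60 & Dance Express, Rowing Basics & Spin 45 — 2 in total.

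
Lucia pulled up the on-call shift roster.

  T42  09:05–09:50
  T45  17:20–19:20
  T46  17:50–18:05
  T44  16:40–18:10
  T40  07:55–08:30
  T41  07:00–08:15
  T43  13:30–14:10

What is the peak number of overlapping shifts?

3

Sort all start/end points and keep a running count:
07:00 start T41 → 1
07:55 start T40 → 2
08:15 end T41 → 1
08:30 end T40 → 0
09:05 start T42 → 1
09:50 end T42 → 0
13:30 start T43 → 1
14:10 end T43 → 0
16:40 start T44 → 1
17:20 start T45 → 2
17:50 start T46 → 3
18:05 end T46 → 2
18:10 end T44 → 1
19:20 end T45 → 0
Peak is 3, at 17:50 (T44, T45, T46).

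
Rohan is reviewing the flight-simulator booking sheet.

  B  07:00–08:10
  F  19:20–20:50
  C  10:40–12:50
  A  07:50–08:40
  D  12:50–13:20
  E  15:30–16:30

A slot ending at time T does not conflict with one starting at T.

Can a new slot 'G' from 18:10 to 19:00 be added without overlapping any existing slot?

B: ends 08:10 at or before G starts 18:10 → clear.
A: ends 08:40 at or before G starts 18:10 → clear.
C: ends 12:50 at or before G starts 18:10 → clear.
D: ends 13:20 at or before G starts 18:10 → clear.
E: ends 16:30 at or before G starts 18:10 → clear.
F: starts 19:20 at or after G ends 19:00 → clear.

Yes — the slot is free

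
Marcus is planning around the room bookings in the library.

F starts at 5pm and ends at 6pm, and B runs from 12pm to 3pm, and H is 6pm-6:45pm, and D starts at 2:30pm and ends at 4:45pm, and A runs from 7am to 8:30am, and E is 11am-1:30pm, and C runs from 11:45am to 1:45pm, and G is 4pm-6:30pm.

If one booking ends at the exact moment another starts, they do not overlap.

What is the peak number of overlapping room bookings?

Sort all start/end points and keep a running count:
7am start A → 1
8:30am end A → 0
11am start E → 1
11:45am start C → 2
12pm start B → 3
1:30pm end E → 2
1:45pm end C → 1
2:30pm start D → 2
3pm end B → 1
4pm start G → 2
4:45pm end D → 1
5pm start F → 2
6pm end F → 1
6pm start H → 2
6:30pm end G → 1
6:45pm end H → 0
Peak is 3, at 12pm (B, C, E).

3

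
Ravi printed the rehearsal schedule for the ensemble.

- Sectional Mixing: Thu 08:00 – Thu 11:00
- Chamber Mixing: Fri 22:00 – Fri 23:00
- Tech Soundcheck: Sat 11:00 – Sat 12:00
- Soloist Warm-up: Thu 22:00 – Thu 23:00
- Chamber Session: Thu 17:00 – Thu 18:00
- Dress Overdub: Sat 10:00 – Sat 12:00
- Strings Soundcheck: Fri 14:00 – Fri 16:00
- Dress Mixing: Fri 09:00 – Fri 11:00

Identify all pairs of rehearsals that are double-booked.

Check each pair: they overlap iff neither finishes before the other starts.
Sorted by start: Sectional Mixing, Chamber Session, Soloist Warm-up, Dress Mixing, Strings Soundcheck, Chamber Mixing, Dress Overdub, Tech Soundcheck.
Chamber Session starts after Sectional Mixing ends; Sectional Mixing is clear from here.
Soloist Warm-up starts after Chamber Session ends; Chamber Session is clear from here.
Dress Mixing starts after Soloist Warm-up ends; Soloist Warm-up is clear from here.
Strings Soundcheck starts after Dress Mixing ends; Dress Mixing is clear from here.
Chamber Mixing starts after Strings Soundcheck ends; Strings Soundcheck is clear from here.
Dress Overdub starts after Chamber Mixing ends; Chamber Mixing is clear from here.
Tech Soundcheck starts before Dress Overdub ends → Dress Overdub and Tech Soundcheck overlap.

Dress Overdub & Tech Soundcheck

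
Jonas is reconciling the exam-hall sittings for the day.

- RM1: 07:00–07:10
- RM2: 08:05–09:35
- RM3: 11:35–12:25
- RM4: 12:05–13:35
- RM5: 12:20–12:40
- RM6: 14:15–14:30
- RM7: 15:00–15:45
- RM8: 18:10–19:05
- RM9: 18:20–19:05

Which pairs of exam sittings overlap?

RM3 & RM4, RM3 & RM5, RM4 & RM5, RM8 & RM9

Sorted by start: RM1, RM2, RM3, RM4, RM5, RM6, RM7, RM8, RM9.
RM2 starts after RM1 ends, so nothing later overlaps RM1 either.
RM3 starts after RM2 ends, so nothing later overlaps RM2 either.
RM4 starts before RM3 ends → RM3 and RM4 overlap.
RM5 starts before RM3 ends → RM3 and RM5 overlap.
RM6 starts after RM3 ends, so nothing later overlaps RM3 either.
RM5 starts before RM4 ends → RM4 and RM5 overlap.
RM6 starts after RM4 ends, so nothing later overlaps RM4 either.
RM6 starts after RM5 ends, so nothing later overlaps RM5 either.
RM7 starts after RM6 ends, so nothing later overlaps RM6 either.
RM8 starts after RM7 ends, so nothing later overlaps RM7 either.
RM9 starts before RM8 ends → RM8 and RM9 overlap.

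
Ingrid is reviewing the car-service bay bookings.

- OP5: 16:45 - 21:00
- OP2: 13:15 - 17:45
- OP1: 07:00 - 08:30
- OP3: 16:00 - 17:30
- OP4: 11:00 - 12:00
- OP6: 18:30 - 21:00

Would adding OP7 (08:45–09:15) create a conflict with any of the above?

No — it doesn't clash with anything

OP1: ends 08:30 at or before OP7 starts 08:45 → clear.
OP4: starts 11:00 at or after OP7 ends 09:15 → clear.
OP2: starts 13:15 at or after OP7 ends 09:15 → clear.
OP3: starts 16:00 at or after OP7 ends 09:15 → clear.
OP5: starts 16:45 at or after OP7 ends 09:15 → clear.
OP6: starts 18:30 at or after OP7 ends 09:15 → clear.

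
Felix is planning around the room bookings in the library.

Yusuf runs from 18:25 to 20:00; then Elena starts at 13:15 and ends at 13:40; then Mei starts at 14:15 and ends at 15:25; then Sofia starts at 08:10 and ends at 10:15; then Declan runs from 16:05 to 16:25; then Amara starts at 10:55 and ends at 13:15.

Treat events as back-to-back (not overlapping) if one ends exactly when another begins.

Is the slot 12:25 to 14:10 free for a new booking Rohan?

Sofia: ends 10:15 at or before Rohan starts 12:25 → clear.
Amara: starts 10:55 before Rohan ends 14:10, and ends 13:15 after Rohan starts 12:25 → overlap.
Elena: starts 13:15 before Rohan ends 14:10, and ends 13:40 after Rohan starts 12:25 → overlap.
Mei: starts 14:15 at or after Rohan ends 14:10 → clear.
Declan: starts 16:05 at or after Rohan ends 14:10 → clear.
Yusuf: starts 18:25 at or after Rohan ends 14:10 → clear.
Rohan overlaps Elena, Amara.

No — it overlaps Amara, Elena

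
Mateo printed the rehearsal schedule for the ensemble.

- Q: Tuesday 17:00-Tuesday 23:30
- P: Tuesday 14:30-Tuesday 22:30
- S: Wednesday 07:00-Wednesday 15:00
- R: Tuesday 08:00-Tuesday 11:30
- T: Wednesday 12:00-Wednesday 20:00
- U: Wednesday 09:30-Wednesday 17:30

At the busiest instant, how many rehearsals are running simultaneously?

3

Sort all start/end points and keep a running count:
Tuesday 08:00 start R → 1
Tuesday 11:30 end R → 0
Tuesday 14:30 start P → 1
Tuesday 17:00 start Q → 2
Tuesday 22:30 end P → 1
Tuesday 23:30 end Q → 0
Wednesday 07:00 start S → 1
Wednesday 09:30 start U → 2
Wednesday 12:00 start T → 3
Wednesday 15:00 end S → 2
Wednesday 17:30 end U → 1
Wednesday 20:00 end T → 0
Peak is 3, at Wednesday 12:00 (S, T, U).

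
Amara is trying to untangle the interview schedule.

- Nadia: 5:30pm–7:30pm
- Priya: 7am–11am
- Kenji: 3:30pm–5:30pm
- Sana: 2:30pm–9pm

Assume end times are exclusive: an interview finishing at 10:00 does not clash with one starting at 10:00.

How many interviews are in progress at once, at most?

Walk through starts and ends in time order (an end at T is processed before a start at T):
7am start Priya → 1
11am end Priya → 0
2:30pm start Sana → 1
3:30pm start Kenji → 2
5:30pm end Kenji → 1
5:30pm start Nadia → 2
7:30pm end Nadia → 1
9pm end Sana → 0
Peak is 2, at 3:30pm (Kenji, Sana).

2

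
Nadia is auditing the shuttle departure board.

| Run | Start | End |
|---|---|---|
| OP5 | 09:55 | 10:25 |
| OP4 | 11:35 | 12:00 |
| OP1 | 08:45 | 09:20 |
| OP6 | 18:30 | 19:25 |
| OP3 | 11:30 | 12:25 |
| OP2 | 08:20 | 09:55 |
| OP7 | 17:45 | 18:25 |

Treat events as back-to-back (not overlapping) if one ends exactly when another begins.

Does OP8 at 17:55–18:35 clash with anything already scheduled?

Yes — it overlaps OP6, OP7

OP2: ends 09:55 at or before OP8 starts 17:55 → clear.
OP1: ends 09:20 at or before OP8 starts 17:55 → clear.
OP5: ends 10:25 at or before OP8 starts 17:55 → clear.
OP3: ends 12:25 at or before OP8 starts 17:55 → clear.
OP4: ends 12:00 at or before OP8 starts 17:55 → clear.
OP7: starts 17:45 before OP8 ends 18:35, and ends 18:25 after OP8 starts 17:55 → overlap.
OP6: starts 18:30 before OP8 ends 18:35, and ends 19:25 after OP8 starts 17:55 → overlap.
OP8 overlaps OP6, OP7.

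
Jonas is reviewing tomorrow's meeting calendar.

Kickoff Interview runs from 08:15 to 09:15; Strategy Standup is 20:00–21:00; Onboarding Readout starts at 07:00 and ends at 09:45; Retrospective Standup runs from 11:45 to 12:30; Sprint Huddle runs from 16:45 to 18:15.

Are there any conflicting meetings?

Sorted by start: Onboarding Readout, Kickoff Interview, Retrospective Standup, Sprint Huddle, Strategy Standup.
Kickoff Interview starts before Onboarding Readout ends → Onboarding Readout and Kickoff Interview overlap.
That's a conflict, so the schedule is not conflict-free.

Yes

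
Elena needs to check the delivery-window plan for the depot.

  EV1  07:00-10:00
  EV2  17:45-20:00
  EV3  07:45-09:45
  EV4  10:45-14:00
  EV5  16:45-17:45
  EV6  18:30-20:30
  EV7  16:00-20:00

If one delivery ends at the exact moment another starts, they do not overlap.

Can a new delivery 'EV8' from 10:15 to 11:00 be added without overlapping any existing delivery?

EV1: ends 10:00 at or before EV8 starts 10:15 → clear.
EV3: ends 09:45 at or before EV8 starts 10:15 → clear.
EV4: starts 10:45 before EV8 ends 11:00, and ends 14:00 after EV8 starts 10:15 → overlap.
EV7: starts 16:00 at or after EV8 ends 11:00 → clear.
EV5: starts 16:45 at or after EV8 ends 11:00 → clear.
EV2: starts 17:45 at or after EV8 ends 11:00 → clear.
EV6: starts 18:30 at or after EV8 ends 11:00 → clear.
EV8 overlaps EV4.

No — it overlaps EV4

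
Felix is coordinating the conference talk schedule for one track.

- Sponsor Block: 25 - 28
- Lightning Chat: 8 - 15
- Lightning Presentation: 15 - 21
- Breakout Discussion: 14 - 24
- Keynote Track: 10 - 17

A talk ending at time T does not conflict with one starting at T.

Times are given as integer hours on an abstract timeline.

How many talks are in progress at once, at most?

Walk through starts and ends in time order (an end at T is processed before a start at T):
8 start Lightning Chat → 1
10 start Keynote Track → 2
14 start Breakout Discussion → 3
15 end Lightning Chat → 2
15 start Lightning Presentation → 3
17 end Keynote Track → 2
21 end Lightning Presentation → 1
24 end Breakout Discussion → 0
25 start Sponsor Block → 1
28 end Sponsor Block → 0
Peak is 3, at 14 (Breakout Discussion, Keynote Track, Lightning Chat).

3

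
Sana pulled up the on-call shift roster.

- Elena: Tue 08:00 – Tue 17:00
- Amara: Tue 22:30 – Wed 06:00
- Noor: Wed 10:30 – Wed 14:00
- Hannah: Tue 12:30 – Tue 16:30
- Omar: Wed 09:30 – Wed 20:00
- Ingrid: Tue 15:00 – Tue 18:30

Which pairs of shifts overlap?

Sorted by start: Elena, Hannah, Ingrid, Amara, Omar, Noor.
Hannah starts before Elena ends → Elena and Hannah overlap.
Ingrid starts before Elena ends → Elena and Ingrid overlap.
Amara starts after Elena ends, so Elena has no further overlaps.
Ingrid starts before Hannah ends → Hannah and Ingrid overlap.
Amara starts after Hannah ends, so Hannah has no further overlaps.
Amara starts after Ingrid ends, so Ingrid has no further overlaps.
Omar starts after Amara ends, so Amara has no further overlaps.
Noor starts before Omar ends → Omar and Noor overlap.

Elena & Hannah, Elena & Ingrid, Hannah & Ingrid, Noor & Omar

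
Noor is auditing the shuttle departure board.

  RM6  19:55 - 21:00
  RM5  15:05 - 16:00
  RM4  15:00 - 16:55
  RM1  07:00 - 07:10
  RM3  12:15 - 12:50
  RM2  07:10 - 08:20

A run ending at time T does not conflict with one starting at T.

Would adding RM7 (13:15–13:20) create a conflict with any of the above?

No — it doesn't clash with anything

RM1: ends 07:10 at or before RM7 starts 13:15 → clear.
RM2: ends 08:20 at or before RM7 starts 13:15 → clear.
RM3: ends 12:50 at or before RM7 starts 13:15 → clear.
RM4: starts 15:00 at or after RM7 ends 13:20 → clear.
RM5: starts 15:05 at or after RM7 ends 13:20 → clear.
RM6: starts 19:55 at or after RM7 ends 13:20 → clear.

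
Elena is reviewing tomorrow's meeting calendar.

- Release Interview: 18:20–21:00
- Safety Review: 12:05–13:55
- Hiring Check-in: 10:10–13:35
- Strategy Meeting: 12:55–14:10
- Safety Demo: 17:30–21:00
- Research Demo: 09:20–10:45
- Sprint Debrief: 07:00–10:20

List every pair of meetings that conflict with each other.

Hiring Check-in & Research Demo, Hiring Check-in & Safety Review, Hiring Check-in & Sprint Debrief, Hiring Check-in & Strategy Meeting, Release Interview & Safety Demo, Research Demo & Sprint Debrief, Safety Review & Strategy Meeting

Two intervals overlap when each starts before the other ends.
Sorted by start: Sprint Debrief, Research Demo, Hiring Check-in, Safety Review, Strategy Meeting, Safety Demo, Release Interview.
Research Demo starts before Sprint Debrief ends → Sprint Debrief and Research Demo overlap.
Hiring Check-in starts before Sprint Debrief ends → Sprint Debrief and Hiring Check-in overlap.
Safety Review starts after Sprint Debrief ends — done with Sprint Debrief.
Hiring Check-in starts before Research Demo ends → Research Demo and Hiring Check-in overlap.
Safety Review starts after Research Demo ends — done with Research Demo.
Safety Review starts before Hiring Check-in ends → Hiring Check-in and Safety Review overlap.
Strategy Meeting starts before Hiring Check-in ends → Hiring Check-in and Strategy Meeting overlap.
Safety Demo starts after Hiring Check-in ends — done with Hiring Check-in.
Strategy Meeting starts before Safety Review ends → Safety Review and Strategy Meeting overlap.
Safety Demo starts after Safety Review ends — done with Safety Review.
Safety Demo starts after Strategy Meeting ends — done with Strategy Meeting.
Release Interview starts before Safety Demo ends → Safety Demo and Release Interview overlap.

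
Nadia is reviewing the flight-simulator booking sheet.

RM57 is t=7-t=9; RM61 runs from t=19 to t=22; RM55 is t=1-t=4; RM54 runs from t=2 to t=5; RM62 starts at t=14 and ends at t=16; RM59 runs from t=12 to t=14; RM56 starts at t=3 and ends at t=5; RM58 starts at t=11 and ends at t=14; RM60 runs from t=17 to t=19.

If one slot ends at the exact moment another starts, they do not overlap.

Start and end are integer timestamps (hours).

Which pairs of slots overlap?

RM54 & RM55, RM54 & RM56, RM55 & RM56, RM58 & RM59

Sorted by start: RM55, RM54, RM56, RM57, RM58, RM59, RM62, RM60, RM61.
RM54 starts before RM55 ends → RM55 and RM54 overlap.
RM56 starts before RM55 ends → RM55 and RM56 overlap.
RM57 starts after RM55 ends, so RM55 has no further overlaps.
RM56 starts before RM54 ends → RM54 and RM56 overlap.
RM57 starts after RM54 ends, so RM54 has no further overlaps.
RM57 starts after RM56 ends, so RM56 has no further overlaps.
RM58 starts after RM57 ends, so RM57 has no further overlaps.
RM59 starts before RM58 ends → RM58 and RM59 overlap.
RM62 starts exactly when RM58 ends (back-to-back, no overlap), so RM58 has no further overlaps.
RM62 starts exactly when RM59 ends (back-to-back, no overlap), so RM59 has no further overlaps.
RM60 starts after RM62 ends, so RM62 has no further overlaps.
RM61 starts exactly when RM60 ends (back-to-back, no overlap).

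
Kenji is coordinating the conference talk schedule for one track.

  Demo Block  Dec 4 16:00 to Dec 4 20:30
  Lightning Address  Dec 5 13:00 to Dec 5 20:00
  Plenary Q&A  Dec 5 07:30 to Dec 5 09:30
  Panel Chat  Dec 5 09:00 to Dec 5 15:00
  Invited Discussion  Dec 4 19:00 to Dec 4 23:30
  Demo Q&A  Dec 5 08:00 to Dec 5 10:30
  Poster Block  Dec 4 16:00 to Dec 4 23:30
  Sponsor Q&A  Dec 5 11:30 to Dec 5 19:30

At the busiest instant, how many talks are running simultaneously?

Walk through starts and ends in time order (an end at T is processed before a start at T):
Dec 4 16:00 start Demo Block → 1
Dec 4 16:00 start Poster Block → 2
Dec 4 19:00 start Invited Discussion → 3
Dec 4 20:30 end Demo Block → 2
Dec 4 23:30 end Invited Discussion → 1
Dec 4 23:30 end Poster Block → 0
Dec 5 07:30 start Plenary Q&A → 1
Dec 5 08:00 start Demo Q&A → 2
Dec 5 09:00 start Panel Chat → 3
Dec 5 09:30 end Plenary Q&A → 2
Dec 5 10:30 end Demo Q&A → 1
Dec 5 11:30 start Sponsor Q&A → 2
Dec 5 13:00 start Lightning Address → 3
Dec 5 15:00 end Panel Chat → 2
Dec 5 19:30 end Sponsor Q&A → 1
Dec 5 20:00 end Lightning Address → 0
Peak is 3, at Dec 4 19:00 (Demo Block, Invited Discussion, Poster Block).

3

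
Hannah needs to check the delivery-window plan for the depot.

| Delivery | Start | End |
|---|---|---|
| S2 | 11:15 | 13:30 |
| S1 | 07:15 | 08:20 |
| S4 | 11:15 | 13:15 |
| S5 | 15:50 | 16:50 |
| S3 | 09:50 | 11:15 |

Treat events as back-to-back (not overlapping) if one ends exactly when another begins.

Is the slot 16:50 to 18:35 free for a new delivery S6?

Yes — the slot is free

S1: ends 08:20 at or before S6 starts 16:50 → clear.
S3: ends 11:15 at or before S6 starts 16:50 → clear.
S2: ends 13:30 at or before S6 starts 16:50 → clear.
S4: ends 13:15 at or before S6 starts 16:50 → clear.
S5: ends 16:50 at or before S6 starts 16:50 → clear.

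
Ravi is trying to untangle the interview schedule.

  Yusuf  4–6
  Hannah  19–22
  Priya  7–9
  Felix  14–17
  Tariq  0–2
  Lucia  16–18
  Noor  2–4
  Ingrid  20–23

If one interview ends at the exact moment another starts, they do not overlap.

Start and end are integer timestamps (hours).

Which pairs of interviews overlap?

Felix & Lucia, Hannah & Ingrid

Sorted by start: Tariq, Noor, Yusuf, Priya, Felix, Lucia, Hannah, Ingrid.
Noor starts exactly when Tariq ends (back-to-back, no overlap) — done with Tariq.
Yusuf starts exactly when Noor ends (back-to-back, no overlap) — done with Noor.
Priya starts after Yusuf ends — done with Yusuf.
Felix starts after Priya ends — done with Priya.
Lucia starts before Felix ends → Felix and Lucia overlap.
Hannah starts after Felix ends — done with Felix.
Hannah starts after Lucia ends — done with Lucia.
Ingrid starts before Hannah ends → Hannah and Ingrid overlap.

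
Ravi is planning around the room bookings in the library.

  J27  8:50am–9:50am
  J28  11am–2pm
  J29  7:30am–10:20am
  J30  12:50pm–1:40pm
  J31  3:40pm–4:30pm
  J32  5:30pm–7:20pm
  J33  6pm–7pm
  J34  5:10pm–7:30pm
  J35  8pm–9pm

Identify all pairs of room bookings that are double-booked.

J27 & J29, J28 & J30, J32 & J33, J32 & J34, J33 & J34

Sorted by start: J29, J27, J28, J30, J31, J34, J32, J33, J35.
J27 starts before J29 ends → J29 and J27 overlap.
J28 starts after J29 ends — done with J29.
J28 starts after J27 ends — done with J27.
J30 starts before J28 ends → J28 and J30 overlap.
J31 starts after J28 ends — done with J28.
J31 starts after J30 ends — done with J30.
J34 starts after J31 ends — done with J31.
J32 starts before J34 ends → J34 and J32 overlap.
J33 starts before J34 ends → J34 and J33 overlap.
J35 starts after J34 ends.
J33 starts before J32 ends → J32 and J33 overlap.
J35 starts after J32 ends.
J35 starts after J33 ends.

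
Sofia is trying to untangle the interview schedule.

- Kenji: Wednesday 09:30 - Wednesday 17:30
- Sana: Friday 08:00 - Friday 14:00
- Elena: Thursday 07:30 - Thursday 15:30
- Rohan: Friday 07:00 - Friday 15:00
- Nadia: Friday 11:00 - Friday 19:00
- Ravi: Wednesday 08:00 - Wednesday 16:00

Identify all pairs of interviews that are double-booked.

Sorted by start: Ravi, Kenji, Elena, Rohan, Sana, Nadia.
Kenji starts before Ravi ends → Ravi and Kenji overlap.
Elena starts after Ravi ends, so nothing later overlaps Ravi either.
Elena starts after Kenji ends, so nothing later overlaps Kenji either.
Rohan starts after Elena ends, so nothing later overlaps Elena either.
Sana starts before Rohan ends → Rohan and Sana overlap.
Nadia starts before Rohan ends → Rohan and Nadia overlap.
Nadia starts before Sana ends → Sana and Nadia overlap.

Kenji & Ravi, Nadia & Rohan, Nadia & Sana, Rohan & Sana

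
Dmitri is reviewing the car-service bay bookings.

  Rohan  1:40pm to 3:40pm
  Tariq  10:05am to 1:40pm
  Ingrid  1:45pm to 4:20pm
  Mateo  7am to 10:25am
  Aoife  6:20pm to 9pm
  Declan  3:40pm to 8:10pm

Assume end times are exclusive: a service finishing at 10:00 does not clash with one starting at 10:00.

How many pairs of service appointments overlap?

Sorted by start: Mateo, Tariq, Rohan, Ingrid, Declan, Aoife.
Tariq starts before Mateo ends → Mateo and Tariq overlap.
Rohan starts after Mateo ends, so nothing later overlaps Mateo either.
Rohan starts exactly when Tariq ends (back-to-back, no overlap), so nothing later overlaps Tariq either.
Ingrid starts before Rohan ends → Rohan and Ingrid overlap.
Declan starts exactly when Rohan ends (back-to-back, no overlap), so nothing later overlaps Rohan either.
Declan starts before Ingrid ends → Ingrid and Declan overlap.
Aoife starts after Ingrid ends.
Aoife starts before Declan ends → Declan and Aoife overlap.
Overlapping pairs: Aoife & Declan, Declan & Ingrid, Ingrid & Rohan, Mateo & Tariq — 4 in total.

4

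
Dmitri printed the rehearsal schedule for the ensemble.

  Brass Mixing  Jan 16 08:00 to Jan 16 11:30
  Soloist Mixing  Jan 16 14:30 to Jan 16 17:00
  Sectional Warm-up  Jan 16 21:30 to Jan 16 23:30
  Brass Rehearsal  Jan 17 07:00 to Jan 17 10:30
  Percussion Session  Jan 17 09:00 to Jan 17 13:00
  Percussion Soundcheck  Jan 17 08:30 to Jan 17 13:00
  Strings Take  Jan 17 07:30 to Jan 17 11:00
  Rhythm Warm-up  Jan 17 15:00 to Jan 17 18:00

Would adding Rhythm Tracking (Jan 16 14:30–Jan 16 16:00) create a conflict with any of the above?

Yes — it overlaps Soloist Mixing

Brass Mixing: ends Jan 16 11:30 at or before Rhythm Tracking starts Jan 16 14:30 → clear.
Soloist Mixing: starts Jan 16 14:30 before Rhythm Tracking ends Jan 16 16:00, and ends Jan 16 17:00 after Rhythm Tracking starts Jan 16 14:30 → overlap.
Sectional Warm-up: starts Jan 16 21:30 at or after Rhythm Tracking ends Jan 16 16:00 → clear.
Brass Rehearsal: starts Jan 17 07:00 at or after Rhythm Tracking ends Jan 16 16:00 → clear.
Strings Take: starts Jan 17 07:30 at or after Rhythm Tracking ends Jan 16 16:00 → clear.
Percussion Soundcheck: starts Jan 17 08:30 at or after Rhythm Tracking ends Jan 16 16:00 → clear.
Percussion Session: starts Jan 17 09:00 at or after Rhythm Tracking ends Jan 16 16:00 → clear.
Rhythm Warm-up: starts Jan 17 15:00 at or after Rhythm Tracking ends Jan 16 16:00 → clear.
Rhythm Tracking overlaps Soloist Mixing.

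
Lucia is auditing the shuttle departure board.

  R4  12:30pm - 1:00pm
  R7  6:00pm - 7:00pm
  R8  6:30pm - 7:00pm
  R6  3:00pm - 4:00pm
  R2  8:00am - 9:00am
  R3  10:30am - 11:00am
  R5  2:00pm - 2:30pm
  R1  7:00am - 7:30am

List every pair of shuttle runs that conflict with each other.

R7 & R8

Sorted by start: R1, R2, R3, R4, R5, R6, R7, R8.
R2 starts after R1 ends; R1 is clear from here.
R3 starts after R2 ends; R2 is clear from here.
R4 starts after R3 ends; R3 is clear from here.
R5 starts after R4 ends; R4 is clear from here.
R6 starts after R5 ends; R5 is clear from here.
R7 starts after R6 ends; R6 is clear from here.
R8 starts before R7 ends → R7 and R8 overlap.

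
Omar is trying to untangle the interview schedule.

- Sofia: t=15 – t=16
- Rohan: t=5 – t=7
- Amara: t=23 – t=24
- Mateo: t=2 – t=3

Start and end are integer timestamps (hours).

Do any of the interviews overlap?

Check each pair: they overlap iff neither finishes before the other starts.
Sorted by start: Mateo, Rohan, Sofia, Amara.
Rohan starts after Mateo ends, so Mateo has no further overlaps.
Sofia starts after Rohan ends, so Rohan has no further overlaps.
Amara starts after Sofia ends.
Every pair is clear; the schedule has no overlaps.

No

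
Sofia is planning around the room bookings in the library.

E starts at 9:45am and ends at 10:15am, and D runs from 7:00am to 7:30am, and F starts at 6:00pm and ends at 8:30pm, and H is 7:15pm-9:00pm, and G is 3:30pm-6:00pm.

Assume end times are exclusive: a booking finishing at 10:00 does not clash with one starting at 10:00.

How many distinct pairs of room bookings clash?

Two intervals overlap when each starts before the other ends.
Sorted by start: D, E, G, F, H.
E starts after D ends; D is clear from here.
G starts after E ends; E is clear from here.
F starts exactly when G ends (back-to-back, no overlap); G is clear from here.
H starts before F ends → F and H overlap.
Overlapping pairs: F & H — 1 in total.

1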